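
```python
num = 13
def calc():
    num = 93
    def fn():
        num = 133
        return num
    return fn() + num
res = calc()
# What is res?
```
226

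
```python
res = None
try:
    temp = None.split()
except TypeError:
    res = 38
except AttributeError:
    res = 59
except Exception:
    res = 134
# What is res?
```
59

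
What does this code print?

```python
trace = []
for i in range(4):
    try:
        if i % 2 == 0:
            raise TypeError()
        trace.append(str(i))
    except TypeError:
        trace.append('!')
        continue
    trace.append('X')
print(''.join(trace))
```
!1X!3X

continue in except skips rest of loop body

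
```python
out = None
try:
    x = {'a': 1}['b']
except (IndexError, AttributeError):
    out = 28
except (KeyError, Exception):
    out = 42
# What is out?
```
42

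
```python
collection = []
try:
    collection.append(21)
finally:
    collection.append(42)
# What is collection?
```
[21, 42]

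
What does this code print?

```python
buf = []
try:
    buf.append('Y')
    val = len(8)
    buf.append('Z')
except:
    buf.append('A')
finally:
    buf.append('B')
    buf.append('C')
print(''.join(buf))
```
YABC

Code before exception runs, then except, then all of finally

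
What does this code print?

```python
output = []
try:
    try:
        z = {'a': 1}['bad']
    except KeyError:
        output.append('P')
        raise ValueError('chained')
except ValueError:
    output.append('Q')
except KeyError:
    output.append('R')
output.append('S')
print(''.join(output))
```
PQS

ValueError raised and caught, original KeyError not re-raised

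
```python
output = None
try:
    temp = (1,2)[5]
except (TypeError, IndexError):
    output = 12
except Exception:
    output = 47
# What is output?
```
12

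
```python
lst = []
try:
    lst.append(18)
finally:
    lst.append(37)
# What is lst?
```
[18, 37]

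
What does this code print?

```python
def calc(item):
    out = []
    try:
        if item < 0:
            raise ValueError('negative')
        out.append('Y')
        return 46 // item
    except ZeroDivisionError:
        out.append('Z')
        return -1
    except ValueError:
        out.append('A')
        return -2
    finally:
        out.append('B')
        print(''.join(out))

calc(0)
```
YZB

item=0 causes ZeroDivisionError, caught, finally prints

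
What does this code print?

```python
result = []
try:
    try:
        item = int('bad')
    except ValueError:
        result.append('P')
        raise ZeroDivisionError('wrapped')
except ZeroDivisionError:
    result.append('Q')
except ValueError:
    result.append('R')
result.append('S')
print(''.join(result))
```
PQS

ZeroDivisionError raised and caught, original ValueError not re-raised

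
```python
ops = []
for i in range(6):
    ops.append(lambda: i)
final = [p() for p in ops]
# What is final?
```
[5, 5, 5, 5, 5, 5]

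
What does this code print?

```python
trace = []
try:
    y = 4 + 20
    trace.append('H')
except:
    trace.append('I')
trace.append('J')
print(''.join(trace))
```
HJ

No exception, try block completes normally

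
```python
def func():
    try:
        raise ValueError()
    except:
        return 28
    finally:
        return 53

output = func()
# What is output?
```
53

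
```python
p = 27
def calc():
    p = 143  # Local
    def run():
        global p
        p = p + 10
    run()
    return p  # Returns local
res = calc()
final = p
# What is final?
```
37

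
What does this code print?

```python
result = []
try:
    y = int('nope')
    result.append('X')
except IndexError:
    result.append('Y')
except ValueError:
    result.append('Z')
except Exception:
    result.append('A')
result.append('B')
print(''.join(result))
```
ZB

ValueError matches before generic Exception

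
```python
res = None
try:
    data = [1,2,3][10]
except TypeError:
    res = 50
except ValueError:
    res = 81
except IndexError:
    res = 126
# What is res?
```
126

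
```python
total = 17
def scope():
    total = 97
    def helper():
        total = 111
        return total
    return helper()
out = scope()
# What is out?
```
111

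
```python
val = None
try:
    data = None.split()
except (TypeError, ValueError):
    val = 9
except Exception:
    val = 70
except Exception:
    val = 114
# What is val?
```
70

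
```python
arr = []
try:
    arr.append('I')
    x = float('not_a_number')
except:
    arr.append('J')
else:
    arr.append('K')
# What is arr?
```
['I', 'J']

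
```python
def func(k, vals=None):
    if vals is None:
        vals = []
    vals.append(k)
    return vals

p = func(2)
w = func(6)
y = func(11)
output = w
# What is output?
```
[6]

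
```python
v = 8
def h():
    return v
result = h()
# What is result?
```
8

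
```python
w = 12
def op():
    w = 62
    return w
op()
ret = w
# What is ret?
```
12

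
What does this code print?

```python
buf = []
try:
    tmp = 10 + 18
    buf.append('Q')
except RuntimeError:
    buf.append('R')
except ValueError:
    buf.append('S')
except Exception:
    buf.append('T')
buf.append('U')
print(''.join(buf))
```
QU

No exception, try block completes normally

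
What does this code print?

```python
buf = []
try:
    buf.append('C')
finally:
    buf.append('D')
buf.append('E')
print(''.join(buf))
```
CDE

try/finally without except, no exception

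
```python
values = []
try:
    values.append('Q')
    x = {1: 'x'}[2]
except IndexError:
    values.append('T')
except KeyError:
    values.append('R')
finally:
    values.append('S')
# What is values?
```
['Q', 'R', 'S']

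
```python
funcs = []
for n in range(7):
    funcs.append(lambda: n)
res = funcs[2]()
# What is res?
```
6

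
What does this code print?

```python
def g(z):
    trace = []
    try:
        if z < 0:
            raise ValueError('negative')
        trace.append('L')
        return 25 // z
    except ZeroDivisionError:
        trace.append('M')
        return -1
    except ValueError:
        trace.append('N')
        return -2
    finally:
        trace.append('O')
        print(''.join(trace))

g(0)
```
LMO

z=0 causes ZeroDivisionError, caught, finally prints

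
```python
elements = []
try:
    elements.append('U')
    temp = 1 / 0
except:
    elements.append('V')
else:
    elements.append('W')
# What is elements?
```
['U', 'V']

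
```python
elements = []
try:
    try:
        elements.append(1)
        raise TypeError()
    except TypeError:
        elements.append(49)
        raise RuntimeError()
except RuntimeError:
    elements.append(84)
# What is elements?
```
[1, 49, 84]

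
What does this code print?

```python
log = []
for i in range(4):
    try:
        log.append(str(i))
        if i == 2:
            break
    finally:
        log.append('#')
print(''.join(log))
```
0#1#2#

finally runs even when breaking out of loop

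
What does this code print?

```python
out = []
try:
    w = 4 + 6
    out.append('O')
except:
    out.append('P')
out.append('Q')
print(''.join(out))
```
OQ

No exception, try block completes normally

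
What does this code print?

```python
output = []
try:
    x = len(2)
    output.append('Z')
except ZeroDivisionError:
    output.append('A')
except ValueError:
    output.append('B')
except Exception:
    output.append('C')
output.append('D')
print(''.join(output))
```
CD

TypeError not specifically caught, falls to Exception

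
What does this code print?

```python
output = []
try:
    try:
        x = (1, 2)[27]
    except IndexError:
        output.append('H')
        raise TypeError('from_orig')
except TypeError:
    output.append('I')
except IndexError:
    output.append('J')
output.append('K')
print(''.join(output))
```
HIK

TypeError raised and caught, original IndexError not re-raised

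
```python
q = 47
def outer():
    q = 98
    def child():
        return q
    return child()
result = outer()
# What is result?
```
98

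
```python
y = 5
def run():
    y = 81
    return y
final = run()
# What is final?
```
81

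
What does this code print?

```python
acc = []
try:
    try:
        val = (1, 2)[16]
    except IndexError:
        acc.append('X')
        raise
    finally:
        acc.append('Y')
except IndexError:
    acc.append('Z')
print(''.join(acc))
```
XYZ

finally runs before re-raised exception propagates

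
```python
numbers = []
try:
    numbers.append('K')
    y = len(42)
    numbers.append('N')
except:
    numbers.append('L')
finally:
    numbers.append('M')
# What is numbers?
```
['K', 'L', 'M']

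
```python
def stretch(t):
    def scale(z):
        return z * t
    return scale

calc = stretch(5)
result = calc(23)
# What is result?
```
115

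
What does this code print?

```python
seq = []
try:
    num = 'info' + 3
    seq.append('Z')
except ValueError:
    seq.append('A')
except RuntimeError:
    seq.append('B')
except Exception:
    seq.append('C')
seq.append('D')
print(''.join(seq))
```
CD

TypeError not specifically caught, falls to Exception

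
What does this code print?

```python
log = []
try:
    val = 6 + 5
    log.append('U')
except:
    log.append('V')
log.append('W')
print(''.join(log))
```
UW

No exception, try block completes normally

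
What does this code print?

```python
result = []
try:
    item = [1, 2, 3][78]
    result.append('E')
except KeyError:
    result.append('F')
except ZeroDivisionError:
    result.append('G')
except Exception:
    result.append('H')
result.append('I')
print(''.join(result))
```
HI

IndexError not specifically caught, falls to Exception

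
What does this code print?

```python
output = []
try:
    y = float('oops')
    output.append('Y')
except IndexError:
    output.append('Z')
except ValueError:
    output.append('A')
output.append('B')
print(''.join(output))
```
AB

ValueError is caught by its specific handler, not IndexError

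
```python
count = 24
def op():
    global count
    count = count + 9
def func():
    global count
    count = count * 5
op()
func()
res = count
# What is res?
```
165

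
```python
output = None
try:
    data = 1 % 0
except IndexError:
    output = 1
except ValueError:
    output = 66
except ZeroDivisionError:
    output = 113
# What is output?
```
113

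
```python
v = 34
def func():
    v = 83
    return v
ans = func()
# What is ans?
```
83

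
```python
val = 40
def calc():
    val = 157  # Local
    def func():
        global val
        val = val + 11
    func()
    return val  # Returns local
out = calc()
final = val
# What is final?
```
51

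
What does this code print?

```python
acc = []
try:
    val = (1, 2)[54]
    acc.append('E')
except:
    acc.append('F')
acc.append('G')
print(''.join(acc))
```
FG

Exception raised in try, caught by bare except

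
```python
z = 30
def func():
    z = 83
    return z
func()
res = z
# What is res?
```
30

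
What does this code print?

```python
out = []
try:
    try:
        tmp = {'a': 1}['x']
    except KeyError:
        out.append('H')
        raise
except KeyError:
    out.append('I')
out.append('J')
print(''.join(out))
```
HIJ

raise without argument re-raises current exception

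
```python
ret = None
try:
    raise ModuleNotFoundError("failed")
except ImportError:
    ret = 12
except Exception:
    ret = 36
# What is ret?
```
12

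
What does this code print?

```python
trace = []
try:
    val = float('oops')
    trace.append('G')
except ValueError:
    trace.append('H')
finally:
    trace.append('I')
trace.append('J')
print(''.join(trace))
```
HIJ

finally always runs, even after exception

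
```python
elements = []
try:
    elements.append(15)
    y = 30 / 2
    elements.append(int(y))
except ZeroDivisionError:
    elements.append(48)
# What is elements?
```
[15, 15]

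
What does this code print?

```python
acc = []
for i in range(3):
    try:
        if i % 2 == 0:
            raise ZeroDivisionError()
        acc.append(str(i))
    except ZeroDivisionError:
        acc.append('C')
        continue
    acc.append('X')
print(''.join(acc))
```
C1XC

continue in except skips rest of loop body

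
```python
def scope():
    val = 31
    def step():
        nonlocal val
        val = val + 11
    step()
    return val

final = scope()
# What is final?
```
42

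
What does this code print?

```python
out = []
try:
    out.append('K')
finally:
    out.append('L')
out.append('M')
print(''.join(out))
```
KLM

try/finally without except, no exception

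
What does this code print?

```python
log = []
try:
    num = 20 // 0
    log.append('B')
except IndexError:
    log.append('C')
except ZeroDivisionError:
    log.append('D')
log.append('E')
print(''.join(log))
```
DE

ZeroDivisionError is caught by its specific handler, not IndexError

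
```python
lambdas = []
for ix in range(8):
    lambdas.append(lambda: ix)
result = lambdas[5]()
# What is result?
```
7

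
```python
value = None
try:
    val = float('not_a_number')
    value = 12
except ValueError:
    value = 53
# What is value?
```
53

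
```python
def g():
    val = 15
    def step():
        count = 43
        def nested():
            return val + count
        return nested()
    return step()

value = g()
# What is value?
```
58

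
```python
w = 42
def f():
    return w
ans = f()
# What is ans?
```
42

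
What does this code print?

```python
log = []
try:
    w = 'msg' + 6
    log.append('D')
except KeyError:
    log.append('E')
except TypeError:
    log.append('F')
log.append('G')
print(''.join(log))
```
FG

TypeError is caught by its specific handler, not KeyError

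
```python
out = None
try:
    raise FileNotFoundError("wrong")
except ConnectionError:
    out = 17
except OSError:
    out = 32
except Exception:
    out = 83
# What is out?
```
32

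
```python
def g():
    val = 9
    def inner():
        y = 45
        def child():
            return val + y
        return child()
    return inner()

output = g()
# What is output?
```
54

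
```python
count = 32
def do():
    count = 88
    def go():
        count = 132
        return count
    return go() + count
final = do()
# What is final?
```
220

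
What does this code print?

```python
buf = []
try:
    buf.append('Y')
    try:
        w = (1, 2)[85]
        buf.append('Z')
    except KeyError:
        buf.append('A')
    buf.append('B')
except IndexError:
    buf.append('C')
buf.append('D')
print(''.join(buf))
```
YCD

Inner handler doesn't match, propagates to outer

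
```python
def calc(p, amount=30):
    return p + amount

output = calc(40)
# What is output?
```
70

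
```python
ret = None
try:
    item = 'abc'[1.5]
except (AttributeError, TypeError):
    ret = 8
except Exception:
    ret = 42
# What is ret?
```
8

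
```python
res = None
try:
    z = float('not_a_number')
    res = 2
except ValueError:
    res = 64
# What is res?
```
64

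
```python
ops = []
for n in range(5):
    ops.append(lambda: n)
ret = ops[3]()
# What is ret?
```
4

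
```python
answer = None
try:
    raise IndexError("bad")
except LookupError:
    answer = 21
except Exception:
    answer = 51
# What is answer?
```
21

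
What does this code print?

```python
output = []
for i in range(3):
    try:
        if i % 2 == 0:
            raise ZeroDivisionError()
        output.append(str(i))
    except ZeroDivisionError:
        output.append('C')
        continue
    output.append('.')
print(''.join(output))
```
C1.C

continue in except skips rest of loop body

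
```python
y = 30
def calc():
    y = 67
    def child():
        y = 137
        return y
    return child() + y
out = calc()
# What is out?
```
204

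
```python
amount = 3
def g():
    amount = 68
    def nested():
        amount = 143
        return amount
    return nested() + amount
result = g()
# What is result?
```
211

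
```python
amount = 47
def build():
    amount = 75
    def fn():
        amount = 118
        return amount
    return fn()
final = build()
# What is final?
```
118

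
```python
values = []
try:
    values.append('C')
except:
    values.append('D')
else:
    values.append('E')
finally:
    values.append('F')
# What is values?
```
['C', 'E', 'F']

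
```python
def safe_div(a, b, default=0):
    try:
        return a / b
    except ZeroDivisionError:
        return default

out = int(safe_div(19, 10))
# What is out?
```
1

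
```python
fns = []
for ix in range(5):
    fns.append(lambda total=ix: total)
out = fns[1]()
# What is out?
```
1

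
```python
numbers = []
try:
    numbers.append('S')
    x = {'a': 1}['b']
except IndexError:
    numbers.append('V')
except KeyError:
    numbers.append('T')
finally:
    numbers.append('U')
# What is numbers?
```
['S', 'T', 'U']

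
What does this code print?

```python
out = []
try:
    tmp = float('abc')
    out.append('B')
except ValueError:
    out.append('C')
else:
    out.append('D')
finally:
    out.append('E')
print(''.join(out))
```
CE

Exception: except runs, else skipped, finally runs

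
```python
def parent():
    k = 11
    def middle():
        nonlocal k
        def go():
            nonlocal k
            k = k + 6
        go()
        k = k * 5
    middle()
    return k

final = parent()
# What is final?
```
85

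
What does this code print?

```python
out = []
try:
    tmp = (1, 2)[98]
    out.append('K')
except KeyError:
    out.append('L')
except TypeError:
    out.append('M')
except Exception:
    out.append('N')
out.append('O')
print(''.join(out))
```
NO

IndexError not specifically caught, falls to Exception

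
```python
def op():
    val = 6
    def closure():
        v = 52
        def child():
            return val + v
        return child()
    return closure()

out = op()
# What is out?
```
58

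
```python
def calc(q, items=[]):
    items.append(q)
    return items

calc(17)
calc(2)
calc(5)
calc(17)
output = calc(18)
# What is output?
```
[17, 2, 5, 17, 18]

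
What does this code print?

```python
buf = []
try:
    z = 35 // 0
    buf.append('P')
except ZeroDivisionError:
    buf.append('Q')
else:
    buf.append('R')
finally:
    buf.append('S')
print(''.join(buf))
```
QS

Exception: except runs, else skipped, finally runs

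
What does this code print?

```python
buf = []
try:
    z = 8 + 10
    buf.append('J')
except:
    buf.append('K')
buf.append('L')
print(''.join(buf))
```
JL

No exception, try block completes normally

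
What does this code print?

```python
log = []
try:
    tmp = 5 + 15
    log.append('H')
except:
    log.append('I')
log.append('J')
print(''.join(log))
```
HJ

No exception, try block completes normally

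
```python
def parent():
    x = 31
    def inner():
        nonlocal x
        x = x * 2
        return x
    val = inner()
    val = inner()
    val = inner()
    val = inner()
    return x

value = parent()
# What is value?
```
496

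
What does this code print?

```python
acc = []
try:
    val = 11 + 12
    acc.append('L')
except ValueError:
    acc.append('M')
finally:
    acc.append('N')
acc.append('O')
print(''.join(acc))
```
LNO

finally runs after normal execution too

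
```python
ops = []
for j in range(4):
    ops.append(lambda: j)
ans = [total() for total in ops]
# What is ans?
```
[3, 3, 3, 3]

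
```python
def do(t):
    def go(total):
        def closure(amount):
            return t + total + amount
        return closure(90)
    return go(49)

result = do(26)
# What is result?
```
165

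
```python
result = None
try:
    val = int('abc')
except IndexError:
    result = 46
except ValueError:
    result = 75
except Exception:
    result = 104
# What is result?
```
75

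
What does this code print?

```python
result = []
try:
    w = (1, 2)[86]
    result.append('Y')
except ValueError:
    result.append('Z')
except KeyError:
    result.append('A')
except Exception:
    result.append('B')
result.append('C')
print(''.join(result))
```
BC

IndexError not specifically caught, falls to Exception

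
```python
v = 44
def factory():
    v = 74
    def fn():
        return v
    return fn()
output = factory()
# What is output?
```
74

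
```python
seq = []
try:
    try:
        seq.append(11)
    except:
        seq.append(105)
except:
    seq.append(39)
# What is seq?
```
[11]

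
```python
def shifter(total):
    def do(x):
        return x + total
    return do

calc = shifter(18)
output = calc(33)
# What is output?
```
51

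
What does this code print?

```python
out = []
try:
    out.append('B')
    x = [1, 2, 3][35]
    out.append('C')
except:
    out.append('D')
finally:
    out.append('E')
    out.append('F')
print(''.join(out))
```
BDEF

Code before exception runs, then except, then all of finally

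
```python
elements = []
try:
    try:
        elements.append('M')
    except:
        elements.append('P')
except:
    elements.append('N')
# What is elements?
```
['M']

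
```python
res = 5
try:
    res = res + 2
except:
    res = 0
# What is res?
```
7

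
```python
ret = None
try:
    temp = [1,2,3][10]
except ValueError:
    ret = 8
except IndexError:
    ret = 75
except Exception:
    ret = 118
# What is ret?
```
75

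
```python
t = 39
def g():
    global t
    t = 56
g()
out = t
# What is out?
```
56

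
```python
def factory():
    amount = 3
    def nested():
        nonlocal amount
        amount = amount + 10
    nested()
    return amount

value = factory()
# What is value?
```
13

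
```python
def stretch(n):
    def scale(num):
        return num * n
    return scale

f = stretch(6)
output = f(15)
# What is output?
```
90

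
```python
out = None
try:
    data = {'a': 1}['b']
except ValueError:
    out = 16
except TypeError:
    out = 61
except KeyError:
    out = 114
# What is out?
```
114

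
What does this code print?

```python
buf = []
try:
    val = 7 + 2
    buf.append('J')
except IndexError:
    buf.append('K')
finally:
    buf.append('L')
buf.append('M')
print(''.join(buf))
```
JLM

finally runs after normal execution too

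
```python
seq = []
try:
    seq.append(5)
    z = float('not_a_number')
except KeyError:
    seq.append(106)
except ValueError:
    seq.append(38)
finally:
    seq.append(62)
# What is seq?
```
[5, 38, 62]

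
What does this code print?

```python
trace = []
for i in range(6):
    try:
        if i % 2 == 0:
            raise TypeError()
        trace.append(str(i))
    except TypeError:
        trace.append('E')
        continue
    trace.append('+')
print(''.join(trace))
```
E1+E3+E5+

continue in except skips rest of loop body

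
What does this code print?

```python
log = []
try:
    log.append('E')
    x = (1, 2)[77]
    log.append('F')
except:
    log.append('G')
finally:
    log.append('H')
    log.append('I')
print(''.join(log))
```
EGHI

Code before exception runs, then except, then all of finally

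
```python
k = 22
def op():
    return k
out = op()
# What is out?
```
22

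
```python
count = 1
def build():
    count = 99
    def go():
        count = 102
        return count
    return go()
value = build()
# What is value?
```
102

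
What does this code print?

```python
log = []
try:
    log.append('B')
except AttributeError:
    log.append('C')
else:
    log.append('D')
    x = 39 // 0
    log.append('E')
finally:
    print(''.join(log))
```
BD

Try succeeds, else appends 'D', ZeroDivisionError in else is uncaught, finally prints before exception propagates ('E' never appended)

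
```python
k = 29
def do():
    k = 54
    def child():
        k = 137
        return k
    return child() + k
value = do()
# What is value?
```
191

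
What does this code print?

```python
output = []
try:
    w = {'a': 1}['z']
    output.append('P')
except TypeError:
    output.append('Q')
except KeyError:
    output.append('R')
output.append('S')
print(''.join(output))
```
RS

KeyError is caught by its specific handler, not TypeError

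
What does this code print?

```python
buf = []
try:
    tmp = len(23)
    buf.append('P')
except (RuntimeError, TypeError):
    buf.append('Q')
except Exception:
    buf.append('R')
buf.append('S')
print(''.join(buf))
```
QS

TypeError matches tuple containing it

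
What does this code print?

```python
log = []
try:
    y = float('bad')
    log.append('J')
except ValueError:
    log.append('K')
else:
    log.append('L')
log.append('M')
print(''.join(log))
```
KM

else block skipped when exception is caught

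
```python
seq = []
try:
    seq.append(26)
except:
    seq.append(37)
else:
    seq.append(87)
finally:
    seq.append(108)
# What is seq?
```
[26, 87, 108]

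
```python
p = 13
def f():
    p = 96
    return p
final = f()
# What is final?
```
96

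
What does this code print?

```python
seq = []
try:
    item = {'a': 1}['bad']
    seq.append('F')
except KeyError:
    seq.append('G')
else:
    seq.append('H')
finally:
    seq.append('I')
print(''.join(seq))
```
GI

Exception: except runs, else skipped, finally runs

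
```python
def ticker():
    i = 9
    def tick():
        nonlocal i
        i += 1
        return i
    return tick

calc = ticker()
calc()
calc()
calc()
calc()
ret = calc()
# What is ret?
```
14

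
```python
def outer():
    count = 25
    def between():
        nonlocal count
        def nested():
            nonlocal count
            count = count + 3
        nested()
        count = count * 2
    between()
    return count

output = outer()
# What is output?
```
56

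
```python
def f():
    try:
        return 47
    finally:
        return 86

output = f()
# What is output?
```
86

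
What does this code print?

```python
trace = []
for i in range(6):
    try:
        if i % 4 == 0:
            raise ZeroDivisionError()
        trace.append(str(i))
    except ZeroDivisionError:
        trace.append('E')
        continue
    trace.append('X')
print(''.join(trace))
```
E1X2X3XE5X

continue in except skips rest of loop body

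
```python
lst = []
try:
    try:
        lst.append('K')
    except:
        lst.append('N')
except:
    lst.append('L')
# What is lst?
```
['K']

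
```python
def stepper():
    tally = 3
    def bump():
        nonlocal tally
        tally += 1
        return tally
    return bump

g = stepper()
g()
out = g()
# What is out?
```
5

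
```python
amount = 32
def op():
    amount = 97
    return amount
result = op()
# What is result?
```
97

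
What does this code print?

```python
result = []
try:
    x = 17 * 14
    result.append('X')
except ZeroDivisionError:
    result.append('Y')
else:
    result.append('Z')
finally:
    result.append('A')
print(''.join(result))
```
XZA

else runs before finally when no exception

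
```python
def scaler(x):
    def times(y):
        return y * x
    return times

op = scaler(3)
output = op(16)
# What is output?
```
48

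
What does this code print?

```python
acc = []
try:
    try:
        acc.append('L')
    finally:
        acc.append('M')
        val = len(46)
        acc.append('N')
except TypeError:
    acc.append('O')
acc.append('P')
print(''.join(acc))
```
LMOP

Exception in inner finally caught by outer except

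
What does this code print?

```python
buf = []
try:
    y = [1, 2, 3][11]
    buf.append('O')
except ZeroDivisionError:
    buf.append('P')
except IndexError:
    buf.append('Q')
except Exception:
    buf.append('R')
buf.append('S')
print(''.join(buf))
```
QS

IndexError matches before generic Exception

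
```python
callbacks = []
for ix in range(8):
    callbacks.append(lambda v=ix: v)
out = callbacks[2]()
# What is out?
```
2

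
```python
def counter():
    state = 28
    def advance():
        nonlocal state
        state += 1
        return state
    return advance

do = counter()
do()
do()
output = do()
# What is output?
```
31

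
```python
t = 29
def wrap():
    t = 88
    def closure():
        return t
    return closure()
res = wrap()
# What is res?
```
88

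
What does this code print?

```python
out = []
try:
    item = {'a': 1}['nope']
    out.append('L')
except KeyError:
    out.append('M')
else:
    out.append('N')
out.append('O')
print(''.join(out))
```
MO

else block skipped when exception is caught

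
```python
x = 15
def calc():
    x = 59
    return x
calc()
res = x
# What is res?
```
15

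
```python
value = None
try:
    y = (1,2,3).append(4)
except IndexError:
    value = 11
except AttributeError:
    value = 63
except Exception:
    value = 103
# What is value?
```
63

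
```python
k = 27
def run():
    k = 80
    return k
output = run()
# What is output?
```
80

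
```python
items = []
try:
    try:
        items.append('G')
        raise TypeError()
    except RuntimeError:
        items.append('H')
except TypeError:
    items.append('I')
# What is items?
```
['G', 'I']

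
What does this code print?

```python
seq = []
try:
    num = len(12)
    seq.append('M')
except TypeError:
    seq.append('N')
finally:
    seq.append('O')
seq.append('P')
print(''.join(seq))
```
NOP

finally always runs, even after exception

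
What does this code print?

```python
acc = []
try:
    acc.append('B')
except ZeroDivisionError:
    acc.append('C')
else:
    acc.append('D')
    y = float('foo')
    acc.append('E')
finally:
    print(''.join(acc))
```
BD

Try succeeds, else appends 'D', ValueError in else is uncaught, finally prints before exception propagates ('E' never appended)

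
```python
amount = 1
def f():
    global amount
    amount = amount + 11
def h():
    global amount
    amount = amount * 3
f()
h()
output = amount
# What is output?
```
36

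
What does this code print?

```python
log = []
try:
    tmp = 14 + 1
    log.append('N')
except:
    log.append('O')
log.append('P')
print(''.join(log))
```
NP

No exception, try block completes normally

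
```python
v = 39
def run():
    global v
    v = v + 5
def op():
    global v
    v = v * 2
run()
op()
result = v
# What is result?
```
88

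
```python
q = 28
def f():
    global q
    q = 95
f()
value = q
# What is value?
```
95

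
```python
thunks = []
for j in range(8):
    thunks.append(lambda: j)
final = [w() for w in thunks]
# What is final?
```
[7, 7, 7, 7, 7, 7, 7, 7]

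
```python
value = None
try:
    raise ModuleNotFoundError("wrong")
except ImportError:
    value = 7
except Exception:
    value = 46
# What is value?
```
7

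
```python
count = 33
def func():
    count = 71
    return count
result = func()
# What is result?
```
71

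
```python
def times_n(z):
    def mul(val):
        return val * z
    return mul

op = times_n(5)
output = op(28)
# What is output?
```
140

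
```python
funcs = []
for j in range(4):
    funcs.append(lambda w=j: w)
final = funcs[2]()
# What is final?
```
2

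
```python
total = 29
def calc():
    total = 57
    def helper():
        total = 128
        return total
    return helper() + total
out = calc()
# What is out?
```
185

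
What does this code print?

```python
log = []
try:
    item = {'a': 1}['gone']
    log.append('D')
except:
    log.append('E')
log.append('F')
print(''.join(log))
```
EF

Exception raised in try, caught by bare except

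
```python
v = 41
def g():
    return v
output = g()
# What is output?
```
41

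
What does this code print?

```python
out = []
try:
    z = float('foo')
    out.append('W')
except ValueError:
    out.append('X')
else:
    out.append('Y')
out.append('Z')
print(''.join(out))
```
XZ

else block skipped when exception is caught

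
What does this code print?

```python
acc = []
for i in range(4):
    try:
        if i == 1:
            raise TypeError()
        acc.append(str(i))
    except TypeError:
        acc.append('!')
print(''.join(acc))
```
0!23

Exception on i=1 caught, loop continues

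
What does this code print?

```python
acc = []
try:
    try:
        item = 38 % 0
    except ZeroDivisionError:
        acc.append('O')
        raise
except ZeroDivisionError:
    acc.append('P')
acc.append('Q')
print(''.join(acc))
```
OPQ

raise without argument re-raises current exception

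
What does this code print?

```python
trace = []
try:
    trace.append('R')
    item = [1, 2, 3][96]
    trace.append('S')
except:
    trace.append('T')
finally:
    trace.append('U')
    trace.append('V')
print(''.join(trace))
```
RTUV

Code before exception runs, then except, then all of finally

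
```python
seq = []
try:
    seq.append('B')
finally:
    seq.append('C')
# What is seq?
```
['B', 'C']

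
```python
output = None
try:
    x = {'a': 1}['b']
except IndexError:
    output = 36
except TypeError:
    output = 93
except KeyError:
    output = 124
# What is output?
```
124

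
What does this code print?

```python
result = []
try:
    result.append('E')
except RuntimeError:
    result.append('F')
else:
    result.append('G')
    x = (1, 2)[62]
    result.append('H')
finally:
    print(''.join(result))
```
EG

Try succeeds, else appends 'G', IndexError in else is uncaught, finally prints before exception propagates ('H' never appended)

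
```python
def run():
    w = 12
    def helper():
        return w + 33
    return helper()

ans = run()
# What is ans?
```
45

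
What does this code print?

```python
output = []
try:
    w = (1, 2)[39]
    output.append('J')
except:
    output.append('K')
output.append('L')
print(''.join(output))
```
KL

Exception raised in try, caught by bare except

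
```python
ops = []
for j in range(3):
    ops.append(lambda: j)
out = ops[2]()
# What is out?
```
2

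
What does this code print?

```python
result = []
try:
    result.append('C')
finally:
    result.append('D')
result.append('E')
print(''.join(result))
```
CDE

try/finally without except, no exception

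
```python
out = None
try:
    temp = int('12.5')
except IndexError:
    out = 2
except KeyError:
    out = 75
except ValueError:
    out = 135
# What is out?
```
135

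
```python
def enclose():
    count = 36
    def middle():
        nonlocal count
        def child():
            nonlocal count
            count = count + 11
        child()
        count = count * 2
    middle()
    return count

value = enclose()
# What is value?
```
94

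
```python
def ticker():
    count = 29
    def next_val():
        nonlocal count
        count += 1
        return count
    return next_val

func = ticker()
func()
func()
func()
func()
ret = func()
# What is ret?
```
34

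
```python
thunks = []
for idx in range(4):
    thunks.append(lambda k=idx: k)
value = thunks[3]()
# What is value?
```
3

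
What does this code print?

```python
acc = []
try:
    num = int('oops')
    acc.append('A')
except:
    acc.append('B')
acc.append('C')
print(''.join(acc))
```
BC

Exception raised in try, caught by bare except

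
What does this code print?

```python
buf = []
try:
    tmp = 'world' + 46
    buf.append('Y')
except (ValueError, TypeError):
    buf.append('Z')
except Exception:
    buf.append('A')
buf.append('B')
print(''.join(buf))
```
ZB

TypeError matches tuple containing it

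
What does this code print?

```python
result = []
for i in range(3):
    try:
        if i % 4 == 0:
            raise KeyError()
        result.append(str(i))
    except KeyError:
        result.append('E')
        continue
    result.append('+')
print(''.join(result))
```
E1+2+

continue in except skips rest of loop body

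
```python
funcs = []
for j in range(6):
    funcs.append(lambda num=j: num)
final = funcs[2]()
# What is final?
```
2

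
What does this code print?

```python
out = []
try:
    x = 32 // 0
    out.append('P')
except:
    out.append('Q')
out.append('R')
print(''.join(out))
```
QR

Exception raised in try, caught by bare except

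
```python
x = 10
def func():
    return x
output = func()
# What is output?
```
10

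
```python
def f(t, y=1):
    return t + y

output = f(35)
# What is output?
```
36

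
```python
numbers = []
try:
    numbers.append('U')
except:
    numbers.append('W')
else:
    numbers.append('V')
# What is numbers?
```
['U', 'V']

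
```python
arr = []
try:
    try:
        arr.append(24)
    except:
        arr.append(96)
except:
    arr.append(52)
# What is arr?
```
[24]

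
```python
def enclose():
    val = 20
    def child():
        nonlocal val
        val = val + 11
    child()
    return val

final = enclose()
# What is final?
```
31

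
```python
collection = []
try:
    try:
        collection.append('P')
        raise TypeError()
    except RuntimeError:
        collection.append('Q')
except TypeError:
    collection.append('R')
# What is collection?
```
['P', 'R']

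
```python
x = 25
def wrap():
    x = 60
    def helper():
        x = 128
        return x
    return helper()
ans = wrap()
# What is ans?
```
128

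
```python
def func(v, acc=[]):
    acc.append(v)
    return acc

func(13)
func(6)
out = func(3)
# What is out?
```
[13, 6, 3]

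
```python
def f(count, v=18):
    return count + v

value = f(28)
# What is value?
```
46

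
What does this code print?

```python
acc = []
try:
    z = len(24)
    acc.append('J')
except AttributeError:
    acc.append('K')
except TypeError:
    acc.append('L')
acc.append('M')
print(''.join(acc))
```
LM

TypeError is caught by its specific handler, not AttributeError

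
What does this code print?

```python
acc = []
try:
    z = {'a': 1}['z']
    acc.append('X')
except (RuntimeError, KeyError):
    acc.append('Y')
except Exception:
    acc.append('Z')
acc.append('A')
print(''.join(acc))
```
YA

KeyError matches tuple containing it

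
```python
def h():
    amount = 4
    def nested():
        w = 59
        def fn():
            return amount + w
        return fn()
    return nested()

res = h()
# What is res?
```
63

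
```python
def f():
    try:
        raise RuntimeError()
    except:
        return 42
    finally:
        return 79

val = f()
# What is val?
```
79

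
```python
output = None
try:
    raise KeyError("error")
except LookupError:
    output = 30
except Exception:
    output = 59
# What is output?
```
30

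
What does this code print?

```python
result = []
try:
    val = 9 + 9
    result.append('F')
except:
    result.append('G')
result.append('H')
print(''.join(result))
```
FH

No exception, try block completes normally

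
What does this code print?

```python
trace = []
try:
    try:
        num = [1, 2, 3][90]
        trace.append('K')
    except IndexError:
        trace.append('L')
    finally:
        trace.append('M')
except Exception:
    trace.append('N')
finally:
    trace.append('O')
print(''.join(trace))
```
LMO

Both finally blocks run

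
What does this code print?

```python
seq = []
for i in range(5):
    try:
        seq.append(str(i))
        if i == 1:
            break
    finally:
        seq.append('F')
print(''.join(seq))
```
0F1F

finally runs even when breaking out of loop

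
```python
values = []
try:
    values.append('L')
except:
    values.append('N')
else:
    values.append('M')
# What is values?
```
['L', 'M']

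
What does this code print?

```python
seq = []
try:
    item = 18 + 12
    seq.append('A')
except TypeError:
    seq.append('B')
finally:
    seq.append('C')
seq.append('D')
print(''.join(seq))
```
ACD

finally runs after normal execution too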